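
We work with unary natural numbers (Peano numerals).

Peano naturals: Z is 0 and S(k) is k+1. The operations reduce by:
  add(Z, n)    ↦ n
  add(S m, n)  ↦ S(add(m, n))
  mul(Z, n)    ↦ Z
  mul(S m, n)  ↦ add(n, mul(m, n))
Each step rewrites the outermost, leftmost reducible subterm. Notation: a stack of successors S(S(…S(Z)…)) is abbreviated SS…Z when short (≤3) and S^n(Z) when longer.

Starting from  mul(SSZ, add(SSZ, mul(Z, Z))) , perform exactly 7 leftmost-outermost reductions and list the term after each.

Answer: after 7 steps: S(S(add(Z, mul(SZ, add(SSZ, mul(Z, Z))))))

Derivation:
  start: mul(SSZ, add(SSZ, mul(Z, Z)))
  step 1: add(add(SSZ, mul(Z, Z)), mul(SZ, add(SSZ, mul(Z, Z))))
  step 2: add(S(add(SZ, mul(Z, Z))), mul(SZ, add(SSZ, mul(Z, Z))))
  step 3: S(add(add(SZ, mul(Z, Z)), mul(SZ, add(SSZ, mul(Z, Z)))))
  step 4: S(add(S(add(Z, mul(Z, Z))), mul(SZ, add(SSZ, mul(Z, Z)))))
  step 5: S(S(add(add(Z, mul(Z, Z)), mul(SZ, add(SSZ, mul(Z, Z))))))
  step 6: S(S(add(mul(Z, Z), mul(SZ, add(SSZ, mul(Z, Z))))))
  step 7: S(S(add(Z, mul(SZ, add(SSZ, mul(Z, Z))))))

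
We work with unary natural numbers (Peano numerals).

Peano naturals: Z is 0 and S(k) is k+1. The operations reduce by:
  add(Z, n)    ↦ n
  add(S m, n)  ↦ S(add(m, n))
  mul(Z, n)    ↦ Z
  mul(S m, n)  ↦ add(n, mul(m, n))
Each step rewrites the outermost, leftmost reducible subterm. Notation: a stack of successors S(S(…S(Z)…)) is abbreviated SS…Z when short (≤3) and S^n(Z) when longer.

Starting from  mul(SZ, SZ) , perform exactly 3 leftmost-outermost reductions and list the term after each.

Answer: after 3 steps: S(mul(Z, SZ))

Working:
  start: mul(SZ, SZ)
  →1  add(SZ, mul(Z, SZ))
  →2  S(add(Z, mul(Z, SZ)))
  →3  S(mul(Z, SZ))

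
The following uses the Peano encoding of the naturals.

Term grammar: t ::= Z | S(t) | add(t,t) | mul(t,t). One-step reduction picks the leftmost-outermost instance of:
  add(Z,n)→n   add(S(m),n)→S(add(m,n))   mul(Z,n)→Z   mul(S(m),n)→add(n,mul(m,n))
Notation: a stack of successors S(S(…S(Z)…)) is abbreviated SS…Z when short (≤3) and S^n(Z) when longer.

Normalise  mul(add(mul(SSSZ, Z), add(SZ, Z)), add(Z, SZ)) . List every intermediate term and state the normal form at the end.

Answer: normal form = SZ  (in 15 steps)

Working:
  start: mul(add(mul(SSSZ, Z), add(SZ, Z)), add(Z, SZ))
  step 1: mul(add(add(Z, mul(SSZ, Z)), add(SZ, Z)), add(Z, SZ))
  step 2: mul(add(mul(SSZ, Z), add(SZ, Z)), add(Z, SZ))
  step 3: mul(add(add(Z, mul(SZ, Z)), add(SZ, Z)), add(Z, SZ))
  step 4: mul(add(mul(SZ, Z), add(SZ, Z)), add(Z, SZ))
  step 5: mul(add(add(Z, mul(Z, Z)), add(SZ, Z)), add(Z, SZ))
  step 6: mul(add(mul(Z, Z), add(SZ, Z)), add(Z, SZ))
  step 7: mul(add(Z, add(SZ, Z)), add(Z, SZ))
  step 8: mul(add(SZ, Z), add(Z, SZ))
  step 9: mul(S(add(Z, Z)), add(Z, SZ))
  step 10: add(add(Z, SZ), mul(add(Z, Z), add(Z, SZ)))
  step 11: add(SZ, mul(add(Z, Z), add(Z, SZ)))
  step 12: S(add(Z, mul(add(Z, Z), add(Z, SZ))))
  step 13: S(mul(add(Z, Z), add(Z, SZ)))
  step 14: S(mul(Z, add(Z, SZ)))
  step 15: SZ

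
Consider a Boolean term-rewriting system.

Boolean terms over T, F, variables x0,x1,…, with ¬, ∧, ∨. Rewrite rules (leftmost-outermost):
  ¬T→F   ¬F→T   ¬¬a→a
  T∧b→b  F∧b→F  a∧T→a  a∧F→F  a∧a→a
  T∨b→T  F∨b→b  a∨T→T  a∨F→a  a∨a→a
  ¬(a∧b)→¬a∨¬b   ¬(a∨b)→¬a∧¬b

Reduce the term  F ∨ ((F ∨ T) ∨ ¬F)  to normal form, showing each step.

Answer: normal form = T  (in 3 steps)

Reduction:
  start: F ∨ ((F ∨ T) ∨ ¬F)
  [1] (F ∨ T) ∨ ¬F
  [2] T ∨ ¬F
  [3] T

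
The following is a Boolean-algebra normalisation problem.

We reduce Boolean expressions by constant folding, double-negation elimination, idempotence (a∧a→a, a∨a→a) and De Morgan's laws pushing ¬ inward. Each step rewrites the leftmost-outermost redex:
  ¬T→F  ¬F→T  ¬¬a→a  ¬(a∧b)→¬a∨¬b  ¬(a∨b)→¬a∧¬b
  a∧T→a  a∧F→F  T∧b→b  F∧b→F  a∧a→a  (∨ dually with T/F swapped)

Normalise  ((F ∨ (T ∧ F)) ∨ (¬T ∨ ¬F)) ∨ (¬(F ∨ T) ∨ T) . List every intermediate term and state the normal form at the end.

Answer: normal form = T  (in 7 steps)

Working:
  start: ((F ∨ (T ∧ F)) ∨ (¬T ∨ ¬F)) ∨ (¬(F ∨ T) ∨ T)
  step 1: ((T ∧ F) ∨ (¬T ∨ ¬F)) ∨ (¬(F ∨ T) ∨ T)
  step 2: (F ∨ (¬T ∨ ¬F)) ∨ (¬(F ∨ T) ∨ T)
  step 3: (¬T ∨ ¬F) ∨ (¬(F ∨ T) ∨ T)
  step 4: (F ∨ ¬F) ∨ (¬(F ∨ T) ∨ T)
  step 5: ¬F ∨ (¬(F ∨ T) ∨ T)
  step 6: T ∨ (¬(F ∨ T) ∨ T)
  step 7: T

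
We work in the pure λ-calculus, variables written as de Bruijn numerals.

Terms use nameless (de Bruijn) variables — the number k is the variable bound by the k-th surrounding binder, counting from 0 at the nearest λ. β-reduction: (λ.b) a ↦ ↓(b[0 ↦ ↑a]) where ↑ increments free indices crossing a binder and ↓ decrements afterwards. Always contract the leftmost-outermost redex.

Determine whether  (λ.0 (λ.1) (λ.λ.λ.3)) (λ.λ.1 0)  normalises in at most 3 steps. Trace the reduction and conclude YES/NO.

  start: (λ.0 (λ.1) (λ.λ.λ.3)) (λ.λ.1 0)
  →1  (λ.λ.1 0) (λ.λ.λ.1 0) (λ.λ.λ.λ.λ.1 0)
  →2  (λ.(λ.λ.λ.1 0) 0) (λ.λ.λ.λ.λ.1 0)
  →3  (λ.λ.λ.1 0) (λ.λ.λ.λ.λ.1 0)

Answer: NO — after 3 steps the term is (λ.λ.λ.1 0) (λ.λ.λ.λ.λ.1 0), not yet normal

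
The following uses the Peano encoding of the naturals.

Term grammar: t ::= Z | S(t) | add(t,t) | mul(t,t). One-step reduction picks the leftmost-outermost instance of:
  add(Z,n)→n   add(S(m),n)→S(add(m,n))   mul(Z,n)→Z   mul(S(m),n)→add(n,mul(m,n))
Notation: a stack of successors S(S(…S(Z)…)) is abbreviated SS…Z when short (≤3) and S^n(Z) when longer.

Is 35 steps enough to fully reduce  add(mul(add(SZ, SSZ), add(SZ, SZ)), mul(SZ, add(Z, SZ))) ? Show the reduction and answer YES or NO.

  start: add(mul(add(SZ, SSZ), add(SZ, SZ)), mul(SZ, add(Z, SZ)))
  [1] add(mul(S(add(Z, SSZ)), add(SZ, SZ)), mul(SZ, add(Z, SZ)))
  [2] add(add(add(SZ, SZ), mul(add(Z, SSZ), add(SZ, SZ))), mul(SZ, add(Z, SZ)))
  [3] add(add(S(add(Z, SZ)), mul(add(Z, SSZ), add(SZ, SZ))), mul(SZ, add(Z, SZ)))
  [4] add(S(add(add(Z, SZ), mul(add(Z, SSZ), add(SZ, SZ)))), mul(SZ, add(Z, SZ)))
  [5] S(add(add(add(Z, SZ), mul(add(Z, SSZ), add(SZ, SZ))), mul(SZ, add(Z, SZ))))
  [6] S(add(add(SZ, mul(add(Z, SSZ), add(SZ, SZ))), mul(SZ, add(Z, SZ))))
  [7] S(add(S(add(Z, mul(add(Z, SSZ), add(SZ, SZ)))), mul(SZ, add(Z, SZ))))
  [8] S(S(add(add(Z, mul(add(Z, SSZ), add(SZ, SZ))), mul(SZ, add(Z, SZ)))))
  [9] S(S(add(mul(add(Z, SSZ), add(SZ, SZ)), mul(SZ, add(Z, SZ)))))
  [10] S(S(add(mul(SSZ, add(SZ, SZ)), mul(SZ, add(Z, SZ)))))
  [11] S(S(add(add(add(SZ, SZ), mul(SZ, add(SZ, SZ))), mul(SZ, add(Z, SZ)))))
  [12] S(S(add(add(S(add(Z, SZ)), mul(SZ, add(SZ, SZ))), mul(SZ, add(Z, SZ)))))
  [13] S(S(add(S(add(add(Z, SZ), mul(SZ, add(SZ, SZ)))), mul(SZ, add(Z, SZ)))))
  [14] S(S(S(add(add(add(Z, SZ), mul(SZ, add(SZ, SZ))), mul(SZ, add(Z, SZ))))))
  [15] S(S(S(add(add(SZ, mul(SZ, add(SZ, SZ))), mul(SZ, add(Z, SZ))))))
  [16] S(S(S(add(S(add(Z, mul(SZ, add(SZ, SZ)))), mul(SZ, add(Z, SZ))))))
  [17] S(S(S(S(add(add(Z, mul(SZ, add(SZ, SZ))), mul(SZ, add(Z, SZ)))))))
  [18] S(S(S(S(add(mul(SZ, add(SZ, SZ)), mul(SZ, add(Z, SZ)))))))
  [19] S(S(S(S(add(add(add(SZ, SZ), mul(Z, add(SZ, SZ))), mul(SZ, add(Z, SZ)))))))
  [20] S(S(S(S(add(add(S(add(Z, SZ)), mul(Z, add(SZ, SZ))), mul(SZ, add(Z, SZ)))))))
  [21] S(S(S(S(add(S(add(add(Z, SZ), mul(Z, add(SZ, SZ)))), mul(SZ, add(Z, SZ)))))))
  [22] S(S(S(S(S(add(add(add(Z, SZ), mul(Z, add(SZ, SZ))), mul(SZ, add(Z, SZ))))))))
  [23] S(S(S(S(S(add(add(SZ, mul(Z, add(SZ, SZ))), mul(SZ, add(Z, SZ))))))))
  [24] S(S(S(S(S(add(S(add(Z, mul(Z, add(SZ, SZ)))), mul(SZ, add(Z, SZ))))))))
  [25] S(S(S(S(S(S(add(add(Z, mul(Z, add(SZ, SZ))), mul(SZ, add(Z, SZ)))))))))
  [26] S(S(S(S(S(S(add(mul(Z, add(SZ, SZ)), mul(SZ, add(Z, SZ)))))))))
  [27] S(S(S(S(S(S(add(Z, mul(SZ, add(Z, SZ)))))))))
  [28] S(S(S(S(S(S(mul(SZ, add(Z, SZ))))))))
  [29] S(S(S(S(S(S(add(add(Z, SZ), mul(Z, add(Z, SZ)))))))))
  [30] S(S(S(S(S(S(add(SZ, mul(Z, add(Z, SZ)))))))))
  [31] S(S(S(S(S(S(S(add(Z, mul(Z, add(Z, SZ))))))))))
  [32] S(S(S(S(S(S(S(mul(Z, add(Z, SZ)))))))))
  [33] S^7(Z)

Answer: YES — reaches normal form S^7(Z) in 33 ≤ 35 steps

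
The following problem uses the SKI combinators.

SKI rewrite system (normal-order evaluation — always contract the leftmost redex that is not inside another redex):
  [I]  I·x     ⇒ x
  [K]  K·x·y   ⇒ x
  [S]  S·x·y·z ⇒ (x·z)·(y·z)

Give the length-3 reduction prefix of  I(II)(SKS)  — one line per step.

  start: I(II)(SKS)
  →1  II(SKS)
  →2  I(SKS)
  →3  SKS

Answer: after 3 steps: SKS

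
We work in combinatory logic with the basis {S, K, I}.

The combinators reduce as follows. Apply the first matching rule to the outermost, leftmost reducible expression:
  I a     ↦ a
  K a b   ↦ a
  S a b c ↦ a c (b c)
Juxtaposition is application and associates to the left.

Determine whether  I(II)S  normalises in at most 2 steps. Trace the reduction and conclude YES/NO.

Answer: NO — after 2 steps the term is IS, not yet normal

Reduction:
  start: I(II)S
  step 1: IIS
  step 2: IS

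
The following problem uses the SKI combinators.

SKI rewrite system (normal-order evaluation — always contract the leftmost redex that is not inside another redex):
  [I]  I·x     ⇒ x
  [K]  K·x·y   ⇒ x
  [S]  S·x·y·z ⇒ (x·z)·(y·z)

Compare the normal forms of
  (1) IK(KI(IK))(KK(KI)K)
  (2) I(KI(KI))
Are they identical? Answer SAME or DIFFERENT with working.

Answer: SAME — A ⇓ I, B ⇓ I

Derivation:
Term A:
  start: IK(KI(IK))(KK(KI)K)
  →1  K(KI(IK))(KK(KI)K)
  →2  KI(IK)
  →3  I

Term B:
  start: I(KI(KI))
  →1  KI(KI)
  →2  I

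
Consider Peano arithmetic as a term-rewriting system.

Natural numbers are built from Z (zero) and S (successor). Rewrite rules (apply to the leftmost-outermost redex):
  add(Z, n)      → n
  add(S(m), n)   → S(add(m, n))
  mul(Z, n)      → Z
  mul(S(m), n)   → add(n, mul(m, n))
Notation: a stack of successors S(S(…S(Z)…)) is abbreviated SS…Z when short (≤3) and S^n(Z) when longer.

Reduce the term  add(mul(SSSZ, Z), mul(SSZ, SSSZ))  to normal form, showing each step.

  start: add(mul(SSSZ, Z), mul(SSZ, SSSZ))
  step 1: add(add(Z, mul(SSZ, Z)), mul(SSZ, SSSZ))
  step 2: add(mul(SSZ, Z), mul(SSZ, SSSZ))
  step 3: add(add(Z, mul(SZ, Z)), mul(SSZ, SSSZ))
  step 4: add(mul(SZ, Z), mul(SSZ, SSSZ))
  step 5: add(add(Z, mul(Z, Z)), mul(SSZ, SSSZ))
  step 6: add(mul(Z, Z), mul(SSZ, SSSZ))
  step 7: add(Z, mul(SSZ, SSSZ))
  step 8: mul(SSZ, SSSZ)
  step 9: add(SSSZ, mul(SZ, SSSZ))
  step 10: S(add(SSZ, mul(SZ, SSSZ)))
  step 11: S(S(add(SZ, mul(SZ, SSSZ))))
  step 12: S(S(S(add(Z, mul(SZ, SSSZ)))))
  step 13: S(S(S(mul(SZ, SSSZ))))
  step 14: S(S(S(add(SSSZ, mul(Z, SSSZ)))))
  step 15: S(S(S(S(add(SSZ, mul(Z, SSSZ))))))
  step 16: S(S(S(S(S(add(SZ, mul(Z, SSSZ)))))))
  step 17: S(S(S(S(S(S(add(Z, mul(Z, SSSZ))))))))
  step 18: S(S(S(S(S(S(mul(Z, SSSZ)))))))
  step 19: S^6(Z)

Answer: normal form = S^6(Z)  (in 19 steps)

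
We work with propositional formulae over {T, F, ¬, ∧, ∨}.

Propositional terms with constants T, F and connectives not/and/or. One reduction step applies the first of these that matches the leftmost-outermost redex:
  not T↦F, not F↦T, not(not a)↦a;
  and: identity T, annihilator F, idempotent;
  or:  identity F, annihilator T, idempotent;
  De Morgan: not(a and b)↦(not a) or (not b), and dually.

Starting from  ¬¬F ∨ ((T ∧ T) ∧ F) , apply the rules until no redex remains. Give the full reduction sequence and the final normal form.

Answer: normal form = F  (in 3 steps)

Reduction:
  start: ¬¬F ∨ ((T ∧ T) ∧ F)
  →1  F ∨ ((T ∧ T) ∧ F)
  →2  (T ∧ T) ∧ F
  →3  F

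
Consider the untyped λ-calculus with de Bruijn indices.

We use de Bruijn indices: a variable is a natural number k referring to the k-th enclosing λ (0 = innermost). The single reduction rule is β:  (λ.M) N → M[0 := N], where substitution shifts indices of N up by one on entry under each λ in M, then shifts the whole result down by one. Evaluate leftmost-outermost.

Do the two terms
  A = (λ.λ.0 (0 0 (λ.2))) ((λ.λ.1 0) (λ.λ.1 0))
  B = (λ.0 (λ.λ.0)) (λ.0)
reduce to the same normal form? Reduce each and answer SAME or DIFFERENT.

Term A:
  start: (λ.λ.0 (0 0 (λ.2))) ((λ.λ.1 0) (λ.λ.1 0))
  step 1: λ.0 (0 0 (λ.(λ.λ.1 0) (λ.λ.1 0)))
  step 2: λ.0 (0 0 (λ.λ.(λ.λ.1 0) 0))
  step 3: λ.0 (0 0 (λ.λ.λ.1 0))

Term B:
  start: (λ.0 (λ.λ.0)) (λ.0)
  step 1: (λ.0) (λ.λ.0)
  step 2: λ.λ.0

Answer: DIFFERENT — A ⇓ λ.0 (0 0 (λ.λ.λ.1 0)), B ⇓ λ.λ.0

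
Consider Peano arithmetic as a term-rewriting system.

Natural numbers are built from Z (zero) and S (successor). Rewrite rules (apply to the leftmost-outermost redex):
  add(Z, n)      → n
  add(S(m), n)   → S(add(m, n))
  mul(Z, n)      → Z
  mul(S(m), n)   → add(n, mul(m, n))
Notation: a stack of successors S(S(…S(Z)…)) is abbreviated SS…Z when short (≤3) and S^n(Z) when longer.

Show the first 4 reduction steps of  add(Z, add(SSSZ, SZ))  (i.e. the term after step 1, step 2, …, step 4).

  start: add(Z, add(SSSZ, SZ))
  [1] add(SSSZ, SZ)
  [2] S(add(SSZ, SZ))
  [3] S(S(add(SZ, SZ)))
  [4] S(S(S(add(Z, SZ))))

Answer: after 4 steps: S(S(S(add(Z, SZ))))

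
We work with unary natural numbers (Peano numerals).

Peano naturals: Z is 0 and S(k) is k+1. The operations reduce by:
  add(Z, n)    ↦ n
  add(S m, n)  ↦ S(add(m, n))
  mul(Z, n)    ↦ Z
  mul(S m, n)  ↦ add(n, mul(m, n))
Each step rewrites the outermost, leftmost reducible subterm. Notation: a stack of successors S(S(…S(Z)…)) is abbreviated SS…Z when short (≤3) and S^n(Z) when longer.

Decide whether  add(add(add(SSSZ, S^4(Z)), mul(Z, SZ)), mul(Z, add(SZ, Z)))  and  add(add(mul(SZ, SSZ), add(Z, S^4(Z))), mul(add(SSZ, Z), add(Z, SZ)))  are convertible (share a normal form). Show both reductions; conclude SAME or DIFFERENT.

Answer: DIFFERENT — A ⇓ S^7(Z), B ⇓ S^8(Z)

Derivation:
Term A:
  start: add(add(add(SSSZ, S^4(Z)), mul(Z, SZ)), mul(Z, add(SZ, Z)))
  [1] add(add(S(add(SSZ, S^4(Z))), mul(Z, SZ)), mul(Z, add(SZ, Z)))
  [2] add(S(add(add(SSZ, S^4(Z)), mul(Z, SZ))), mul(Z, add(SZ, Z)))
  [3] S(add(add(add(SSZ, S^4(Z)), mul(Z, SZ)), mul(Z, add(SZ, Z))))
  [4] S(add(add(S(add(SZ, S^4(Z))), mul(Z, SZ)), mul(Z, add(SZ, Z))))
  [5] S(add(S(add(add(SZ, S^4(Z)), mul(Z, SZ))), mul(Z, add(SZ, Z))))
  [6] S(S(add(add(add(SZ, S^4(Z)), mul(Z, SZ)), mul(Z, add(SZ, Z)))))
  [7] S(S(add(add(S(add(Z, S^4(Z))), mul(Z, SZ)), mul(Z, add(SZ, Z)))))
  [8] S(S(add(S(add(add(Z, S^4(Z)), mul(Z, SZ))), mul(Z, add(SZ, Z)))))
  [9] S(S(S(add(add(add(Z, S^4(Z)), mul(Z, SZ)), mul(Z, add(SZ, Z))))))
  [10] S(S(S(add(add(S^4(Z), mul(Z, SZ)), mul(Z, add(SZ, Z))))))
  [11] S(S(S(add(S(add(SSSZ, mul(Z, SZ))), mul(Z, add(SZ, Z))))))
  [12] S(S(S(S(add(add(SSSZ, mul(Z, SZ)), mul(Z, add(SZ, Z)))))))
  [13] S(S(S(S(add(S(add(SSZ, mul(Z, SZ))), mul(Z, add(SZ, Z)))))))
  [14] S(S(S(S(S(add(add(SSZ, mul(Z, SZ)), mul(Z, add(SZ, Z))))))))
  [15] S(S(S(S(S(add(S(add(SZ, mul(Z, SZ))), mul(Z, add(SZ, Z))))))))
  [16] S(S(S(S(S(S(add(add(SZ, mul(Z, SZ)), mul(Z, add(SZ, Z)))))))))
  [17] S(S(S(S(S(S(add(S(add(Z, mul(Z, SZ))), mul(Z, add(SZ, Z)))))))))
  [18] S(S(S(S(S(S(S(add(add(Z, mul(Z, SZ)), mul(Z, add(SZ, Z))))))))))
  [19] S(S(S(S(S(S(S(add(mul(Z, SZ), mul(Z, add(SZ, Z))))))))))
  [20] S(S(S(S(S(S(S(add(Z, mul(Z, add(SZ, Z))))))))))
  [21] S(S(S(S(S(S(S(mul(Z, add(SZ, Z)))))))))
  [22] S^7(Z)

Term B:
  start: add(add(mul(SZ, SSZ), add(Z, S^4(Z))), mul(add(SSZ, Z), add(Z, SZ)))
  [1] add(add(add(SSZ, mul(Z, SSZ)), add(Z, S^4(Z))), mul(add(SSZ, Z), add(Z, SZ)))
  [2] add(add(S(add(SZ, mul(Z, SSZ))), add(Z, S^4(Z))), mul(add(SSZ, Z), add(Z, SZ)))
  [3] add(S(add(add(SZ, mul(Z, SSZ)), add(Z, S^4(Z)))), mul(add(SSZ, Z), add(Z, SZ)))
  [4] S(add(add(add(SZ, mul(Z, SSZ)), add(Z, S^4(Z))), mul(add(SSZ, Z), add(Z, SZ))))
  [5] S(add(add(S(add(Z, mul(Z, SSZ))), add(Z, S^4(Z))), mul(add(SSZ, Z), add(Z, SZ))))
  [6] S(add(S(add(add(Z, mul(Z, SSZ)), add(Z, S^4(Z)))), mul(add(SSZ, Z), add(Z, SZ))))
  [7] S(S(add(add(add(Z, mul(Z, SSZ)), add(Z, S^4(Z))), mul(add(SSZ, Z), add(Z, SZ)))))
  [8] S(S(add(add(mul(Z, SSZ), add(Z, S^4(Z))), mul(add(SSZ, Z), add(Z, SZ)))))
  [9] S(S(add(add(Z, add(Z, S^4(Z))), mul(add(SSZ, Z), add(Z, SZ)))))
  [10] S(S(add(add(Z, S^4(Z)), mul(add(SSZ, Z), add(Z, SZ)))))
  [11] S(S(add(S^4(Z), mul(add(SSZ, Z), add(Z, SZ)))))
  [12] S(S(S(add(SSSZ, mul(add(SSZ, Z), add(Z, SZ))))))
  [13] S(S(S(S(add(SSZ, mul(add(SSZ, Z), add(Z, SZ)))))))
  [14] S(S(S(S(S(add(SZ, mul(add(SSZ, Z), add(Z, SZ))))))))
  [15] S(S(S(S(S(S(add(Z, mul(add(SSZ, Z), add(Z, SZ)))))))))
  [16] S(S(S(S(S(S(mul(add(SSZ, Z), add(Z, SZ))))))))
  [17] S(S(S(S(S(S(mul(S(add(SZ, Z)), add(Z, SZ))))))))
  [18] S(S(S(S(S(S(add(add(Z, SZ), mul(add(SZ, Z), add(Z, SZ)))))))))
  [19] S(S(S(S(S(S(add(SZ, mul(add(SZ, Z), add(Z, SZ)))))))))
  [20] S(S(S(S(S(S(S(add(Z, mul(add(SZ, Z), add(Z, SZ))))))))))
  [21] S(S(S(S(S(S(S(mul(add(SZ, Z), add(Z, SZ)))))))))
  [22] S(S(S(S(S(S(S(mul(S(add(Z, Z)), add(Z, SZ)))))))))
  [23] S(S(S(S(S(S(S(add(add(Z, SZ), mul(add(Z, Z), add(Z, SZ))))))))))
  [24] S(S(S(S(S(S(S(add(SZ, mul(add(Z, Z), add(Z, SZ))))))))))
  [25] S(S(S(S(S(S(S(S(add(Z, mul(add(Z, Z), add(Z, SZ)))))))))))
  [26] S(S(S(S(S(S(S(S(mul(add(Z, Z), add(Z, SZ))))))))))
  [27] S(S(S(S(S(S(S(S(mul(Z, add(Z, SZ))))))))))
  [28] S^8(Z)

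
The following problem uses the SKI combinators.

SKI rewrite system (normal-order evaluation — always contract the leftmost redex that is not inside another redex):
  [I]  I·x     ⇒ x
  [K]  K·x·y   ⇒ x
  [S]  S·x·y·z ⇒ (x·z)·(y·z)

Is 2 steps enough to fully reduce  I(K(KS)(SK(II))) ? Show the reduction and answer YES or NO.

Answer: YES — reaches normal form KS in 2 ≤ 2 steps

Working:
  start: I(K(KS)(SK(II)))
  step 1: K(KS)(SK(II))
  step 2: KS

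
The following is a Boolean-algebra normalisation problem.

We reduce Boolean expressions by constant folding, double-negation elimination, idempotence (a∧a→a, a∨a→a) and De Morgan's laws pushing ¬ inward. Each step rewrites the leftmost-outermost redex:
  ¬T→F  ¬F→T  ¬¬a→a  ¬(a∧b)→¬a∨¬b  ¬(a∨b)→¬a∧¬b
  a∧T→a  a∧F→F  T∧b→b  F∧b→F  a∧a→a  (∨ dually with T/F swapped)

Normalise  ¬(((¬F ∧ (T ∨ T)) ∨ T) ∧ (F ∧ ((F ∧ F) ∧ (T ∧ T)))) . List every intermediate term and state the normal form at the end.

  start: ¬(((¬F ∧ (T ∨ T)) ∨ T) ∧ (F ∧ ((F ∧ F) ∧ (T ∧ T))))
  step 1: ¬((¬F ∧ (T ∨ T)) ∨ T) ∨ ¬(F ∧ ((F ∧ F) ∧ (T ∧ T)))
  step 2: (¬(¬F ∧ (T ∨ T)) ∧ ¬T) ∨ ¬(F ∧ ((F ∧ F) ∧ (T ∧ T)))
  step 3: ((¬¬F ∨ ¬(T ∨ T)) ∧ ¬T) ∨ ¬(F ∧ ((F ∧ F) ∧ (T ∧ T)))
  step 4: ((F ∨ ¬(T ∨ T)) ∧ ¬T) ∨ ¬(F ∧ ((F ∧ F) ∧ (T ∧ T)))
  step 5: (¬(T ∨ T) ∧ ¬T) ∨ ¬(F ∧ ((F ∧ F) ∧ (T ∧ T)))
  step 6: ((¬T ∧ ¬T) ∧ ¬T) ∨ ¬(F ∧ ((F ∧ F) ∧ (T ∧ T)))
  step 7: (¬T ∧ ¬T) ∨ ¬(F ∧ ((F ∧ F) ∧ (T ∧ T)))
  step 8: ¬T ∨ ¬(F ∧ ((F ∧ F) ∧ (T ∧ T)))
  step 9: F ∨ ¬(F ∧ ((F ∧ F) ∧ (T ∧ T)))
  step 10: ¬(F ∧ ((F ∧ F) ∧ (T ∧ T)))
  step 11: ¬F ∨ ¬((F ∧ F) ∧ (T ∧ T))
  step 12: T ∨ ¬((F ∧ F) ∧ (T ∧ T))
  step 13: T

Answer: normal form = T  (in 13 steps)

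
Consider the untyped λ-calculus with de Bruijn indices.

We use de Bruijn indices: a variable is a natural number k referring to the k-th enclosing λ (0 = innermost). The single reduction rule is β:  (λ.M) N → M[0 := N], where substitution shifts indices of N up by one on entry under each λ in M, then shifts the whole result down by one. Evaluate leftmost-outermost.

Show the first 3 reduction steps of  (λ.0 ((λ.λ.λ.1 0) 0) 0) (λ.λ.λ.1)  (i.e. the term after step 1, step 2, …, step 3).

Answer: after 3 steps: λ.λ.λ.λ.1

Derivation:
  start: (λ.0 ((λ.λ.λ.1 0) 0) 0) (λ.λ.λ.1)
  [1] (λ.λ.λ.1) ((λ.λ.λ.1 0) (λ.λ.λ.1)) (λ.λ.λ.1)
  [2] (λ.λ.1) (λ.λ.λ.1)
  [3] λ.λ.λ.λ.1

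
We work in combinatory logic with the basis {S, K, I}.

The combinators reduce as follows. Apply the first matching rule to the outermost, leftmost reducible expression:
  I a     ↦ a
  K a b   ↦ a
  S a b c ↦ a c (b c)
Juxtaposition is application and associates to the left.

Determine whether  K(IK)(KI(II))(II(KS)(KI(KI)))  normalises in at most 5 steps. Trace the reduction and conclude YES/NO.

Answer: YES — reaches normal form KS in 5 ≤ 5 steps

Derivation:
  start: K(IK)(KI(II))(II(KS)(KI(KI)))
  [1] IK(II(KS)(KI(KI)))
  [2] K(II(KS)(KI(KI)))
  [3] K(I(KS)(KI(KI)))
  [4] K(KS(KI(KI)))
  [5] KS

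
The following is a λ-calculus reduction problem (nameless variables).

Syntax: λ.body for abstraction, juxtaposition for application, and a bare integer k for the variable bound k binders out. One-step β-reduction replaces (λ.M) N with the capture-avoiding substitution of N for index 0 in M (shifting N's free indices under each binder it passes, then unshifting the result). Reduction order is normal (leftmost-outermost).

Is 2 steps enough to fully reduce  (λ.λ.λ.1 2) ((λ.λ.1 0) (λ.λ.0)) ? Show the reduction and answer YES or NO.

  start: (λ.λ.λ.1 2) ((λ.λ.1 0) (λ.λ.0))
  step 1: λ.λ.1 ((λ.λ.1 0) (λ.λ.0))
  step 2: λ.λ.1 (λ.(λ.λ.0) 0)

Answer: NO — after 2 steps the term is λ.λ.1 (λ.(λ.λ.0) 0), not yet normal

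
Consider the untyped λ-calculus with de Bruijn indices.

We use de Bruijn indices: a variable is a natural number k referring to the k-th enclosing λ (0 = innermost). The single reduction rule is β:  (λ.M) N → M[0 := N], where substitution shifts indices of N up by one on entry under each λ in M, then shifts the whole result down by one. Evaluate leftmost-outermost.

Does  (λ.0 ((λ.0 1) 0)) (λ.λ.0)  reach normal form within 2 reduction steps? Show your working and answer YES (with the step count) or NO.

  start: (λ.0 ((λ.0 1) 0)) (λ.λ.0)
  [1] (λ.λ.0) ((λ.0 (λ.λ.0)) (λ.λ.0))
  [2] λ.0

Answer: YES — reaches normal form λ.0 in 2 ≤ 2 steps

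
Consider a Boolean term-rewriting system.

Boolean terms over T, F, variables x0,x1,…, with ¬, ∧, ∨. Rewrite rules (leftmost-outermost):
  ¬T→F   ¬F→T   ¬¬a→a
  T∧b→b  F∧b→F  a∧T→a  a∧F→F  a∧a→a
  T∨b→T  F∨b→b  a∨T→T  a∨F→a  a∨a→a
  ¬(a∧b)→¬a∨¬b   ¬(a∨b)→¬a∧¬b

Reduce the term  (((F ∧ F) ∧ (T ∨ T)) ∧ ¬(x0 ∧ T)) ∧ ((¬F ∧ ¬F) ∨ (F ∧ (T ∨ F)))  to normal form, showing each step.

  start: (((F ∧ F) ∧ (T ∨ T)) ∧ ¬(x0 ∧ T)) ∧ ((¬F ∧ ¬F) ∨ (F ∧ (T ∨ F)))
  [1] ((F ∧ (T ∨ T)) ∧ ¬(x0 ∧ T)) ∧ ((¬F ∧ ¬F) ∨ (F ∧ (T ∨ F)))
  [2] (F ∧ ¬(x0 ∧ T)) ∧ ((¬F ∧ ¬F) ∨ (F ∧ (T ∨ F)))
  [3] F ∧ ((¬F ∧ ¬F) ∨ (F ∧ (T ∨ F)))
  [4] F

Answer: normal form = F  (in 4 steps)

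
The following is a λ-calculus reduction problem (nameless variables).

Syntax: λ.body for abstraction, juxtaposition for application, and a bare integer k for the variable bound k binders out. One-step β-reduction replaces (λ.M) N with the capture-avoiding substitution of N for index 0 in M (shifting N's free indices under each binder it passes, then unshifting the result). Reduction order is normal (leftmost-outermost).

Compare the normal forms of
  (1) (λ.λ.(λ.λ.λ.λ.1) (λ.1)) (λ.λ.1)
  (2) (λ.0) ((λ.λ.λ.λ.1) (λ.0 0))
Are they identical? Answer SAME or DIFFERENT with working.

Answer: DIFFERENT — A ⇓ λ.λ.λ.λ.1, B ⇓ λ.λ.λ.1

Derivation:
Term A:
  start: (λ.λ.(λ.λ.λ.λ.1) (λ.1)) (λ.λ.1)
  [1] λ.(λ.λ.λ.λ.1) (λ.1)
  [2] λ.λ.λ.λ.1

Term B:
  start: (λ.0) ((λ.λ.λ.λ.1) (λ.0 0))
  [1] (λ.λ.λ.λ.1) (λ.0 0)
  [2] λ.λ.λ.1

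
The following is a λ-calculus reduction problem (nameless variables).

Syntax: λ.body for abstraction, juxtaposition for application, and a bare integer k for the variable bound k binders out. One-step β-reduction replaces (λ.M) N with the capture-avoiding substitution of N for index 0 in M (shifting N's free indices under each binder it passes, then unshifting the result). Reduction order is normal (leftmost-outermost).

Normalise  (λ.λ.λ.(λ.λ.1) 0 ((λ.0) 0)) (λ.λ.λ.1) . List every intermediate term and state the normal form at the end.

  start: (λ.λ.λ.(λ.λ.1) 0 ((λ.0) 0)) (λ.λ.λ.1)
  →1  λ.λ.(λ.λ.1) 0 ((λ.0) 0)
  →2  λ.λ.(λ.1) ((λ.0) 0)
  →3  λ.λ.0

Answer: normal form = λ.λ.0  (in 3 steps)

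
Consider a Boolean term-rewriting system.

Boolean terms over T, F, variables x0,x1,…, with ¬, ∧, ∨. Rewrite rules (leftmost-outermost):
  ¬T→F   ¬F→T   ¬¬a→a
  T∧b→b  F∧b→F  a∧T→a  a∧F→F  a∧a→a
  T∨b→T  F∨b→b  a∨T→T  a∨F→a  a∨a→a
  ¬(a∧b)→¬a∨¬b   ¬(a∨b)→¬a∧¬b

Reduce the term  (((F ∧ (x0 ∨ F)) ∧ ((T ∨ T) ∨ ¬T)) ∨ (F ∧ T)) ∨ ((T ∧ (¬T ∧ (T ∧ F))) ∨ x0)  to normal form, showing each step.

Answer: normal form = x0  (in 9 steps)

Working:
  start: (((F ∧ (x0 ∨ F)) ∧ ((T ∨ T) ∨ ¬T)) ∨ (F ∧ T)) ∨ ((T ∧ (¬T ∧ (T ∧ F))) ∨ x0)
  step 1: ((F ∧ ((T ∨ T) ∨ ¬T)) ∨ (F ∧ T)) ∨ ((T ∧ (¬T ∧ (T ∧ F))) ∨ x0)
  step 2: (F ∨ (F ∧ T)) ∨ ((T ∧ (¬T ∧ (T ∧ F))) ∨ x0)
  step 3: (F ∧ T) ∨ ((T ∧ (¬T ∧ (T ∧ F))) ∨ x0)
  step 4: F ∨ ((T ∧ (¬T ∧ (T ∧ F))) ∨ x0)
  step 5: (T ∧ (¬T ∧ (T ∧ F))) ∨ x0
  step 6: (¬T ∧ (T ∧ F)) ∨ x0
  step 7: (F ∧ (T ∧ F)) ∨ x0
  step 8: F ∨ x0
  step 9: x0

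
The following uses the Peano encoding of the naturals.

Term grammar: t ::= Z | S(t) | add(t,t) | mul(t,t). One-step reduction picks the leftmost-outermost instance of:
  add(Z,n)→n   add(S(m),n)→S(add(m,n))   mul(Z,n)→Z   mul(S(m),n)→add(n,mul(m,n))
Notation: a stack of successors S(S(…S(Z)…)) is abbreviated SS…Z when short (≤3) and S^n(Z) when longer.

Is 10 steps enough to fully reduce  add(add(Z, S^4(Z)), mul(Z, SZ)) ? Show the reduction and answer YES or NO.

  start: add(add(Z, S^4(Z)), mul(Z, SZ))
  [1] add(S^4(Z), mul(Z, SZ))
  [2] S(add(SSSZ, mul(Z, SZ)))
  [3] S(S(add(SSZ, mul(Z, SZ))))
  [4] S(S(S(add(SZ, mul(Z, SZ)))))
  [5] S(S(S(S(add(Z, mul(Z, SZ))))))
  [6] S(S(S(S(mul(Z, SZ)))))
  [7] S^4(Z)

Answer: YES — reaches normal form S^4(Z) in 7 ≤ 10 steps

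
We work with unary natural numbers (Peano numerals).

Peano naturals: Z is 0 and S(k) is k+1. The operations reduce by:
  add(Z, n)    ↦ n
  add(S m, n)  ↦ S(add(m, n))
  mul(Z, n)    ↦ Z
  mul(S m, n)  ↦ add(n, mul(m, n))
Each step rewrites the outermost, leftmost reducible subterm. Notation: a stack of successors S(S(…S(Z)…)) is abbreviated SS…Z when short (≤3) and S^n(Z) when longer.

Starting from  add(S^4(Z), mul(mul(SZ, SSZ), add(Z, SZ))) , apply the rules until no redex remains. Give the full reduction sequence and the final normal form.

  start: add(S^4(Z), mul(mul(SZ, SSZ), add(Z, SZ)))
  [1] S(add(SSSZ, mul(mul(SZ, SSZ), add(Z, SZ))))
  [2] S(S(add(SSZ, mul(mul(SZ, SSZ), add(Z, SZ)))))
  [3] S(S(S(add(SZ, mul(mul(SZ, SSZ), add(Z, SZ))))))
  [4] S(S(S(S(add(Z, mul(mul(SZ, SSZ), add(Z, SZ)))))))
  [5] S(S(S(S(mul(mul(SZ, SSZ), add(Z, SZ))))))
  [6] S(S(S(S(mul(add(SSZ, mul(Z, SSZ)), add(Z, SZ))))))
  [7] S(S(S(S(mul(S(add(SZ, mul(Z, SSZ))), add(Z, SZ))))))
  [8] S(S(S(S(add(add(Z, SZ), mul(add(SZ, mul(Z, SSZ)), add(Z, SZ)))))))
  [9] S(S(S(S(add(SZ, mul(add(SZ, mul(Z, SSZ)), add(Z, SZ)))))))
  [10] S(S(S(S(S(add(Z, mul(add(SZ, mul(Z, SSZ)), add(Z, SZ))))))))
  [11] S(S(S(S(S(mul(add(SZ, mul(Z, SSZ)), add(Z, SZ)))))))
  [12] S(S(S(S(S(mul(S(add(Z, mul(Z, SSZ))), add(Z, SZ)))))))
  [13] S(S(S(S(S(add(add(Z, SZ), mul(add(Z, mul(Z, SSZ)), add(Z, SZ))))))))
  [14] S(S(S(S(S(add(SZ, mul(add(Z, mul(Z, SSZ)), add(Z, SZ))))))))
  [15] S(S(S(S(S(S(add(Z, mul(add(Z, mul(Z, SSZ)), add(Z, SZ)))))))))
  [16] S(S(S(S(S(S(mul(add(Z, mul(Z, SSZ)), add(Z, SZ))))))))
  [17] S(S(S(S(S(S(mul(mul(Z, SSZ), add(Z, SZ))))))))
  [18] S(S(S(S(S(S(mul(Z, add(Z, SZ))))))))
  [19] S^6(Z)

Answer: normal form = S^6(Z)  (in 19 steps)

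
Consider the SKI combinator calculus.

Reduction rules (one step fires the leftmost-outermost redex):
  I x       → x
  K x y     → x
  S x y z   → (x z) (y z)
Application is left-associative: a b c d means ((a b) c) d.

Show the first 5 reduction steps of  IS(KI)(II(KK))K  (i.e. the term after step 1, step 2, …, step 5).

  start: IS(KI)(II(KK))K
  →1  S(KI)(II(KK))K
  →2  KIK(II(KK)K)
  →3  I(II(KK)K)
  →4  II(KK)K
  →5  I(KK)K

Answer: after 5 steps: I(KK)K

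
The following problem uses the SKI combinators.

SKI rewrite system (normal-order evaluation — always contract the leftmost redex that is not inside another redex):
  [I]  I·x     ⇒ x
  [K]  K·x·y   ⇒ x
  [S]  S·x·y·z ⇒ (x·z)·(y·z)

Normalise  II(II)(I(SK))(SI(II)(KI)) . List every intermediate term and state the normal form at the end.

  start: II(II)(I(SK))(SI(II)(KI))
  step 1: I(II)(I(SK))(SI(II)(KI))
  step 2: II(I(SK))(SI(II)(KI))
  step 3: I(I(SK))(SI(II)(KI))
  step 4: I(SK)(SI(II)(KI))
  step 5: SK(SI(II)(KI))
  step 6: SK(I(KI)(II(KI)))
  step 7: SK(KI(II(KI)))
  step 8: SKI

Answer: normal form = SKI  (in 8 steps)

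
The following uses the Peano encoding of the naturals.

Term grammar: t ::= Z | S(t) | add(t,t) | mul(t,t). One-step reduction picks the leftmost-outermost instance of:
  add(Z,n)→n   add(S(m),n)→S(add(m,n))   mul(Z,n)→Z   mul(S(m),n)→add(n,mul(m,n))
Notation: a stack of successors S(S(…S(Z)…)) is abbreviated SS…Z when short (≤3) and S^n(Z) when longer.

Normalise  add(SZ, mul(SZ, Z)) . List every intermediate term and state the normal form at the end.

Answer: normal form = SZ  (in 5 steps)

Reduction:
  start: add(SZ, mul(SZ, Z))
  [1] S(add(Z, mul(SZ, Z)))
  [2] S(mul(SZ, Z))
  [3] S(add(Z, mul(Z, Z)))
  [4] S(mul(Z, Z))
  [5] SZ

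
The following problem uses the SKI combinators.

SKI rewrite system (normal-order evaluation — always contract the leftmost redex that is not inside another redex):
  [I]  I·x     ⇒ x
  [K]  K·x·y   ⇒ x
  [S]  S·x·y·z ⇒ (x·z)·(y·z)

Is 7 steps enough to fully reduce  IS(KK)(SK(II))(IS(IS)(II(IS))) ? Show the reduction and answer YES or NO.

  start: IS(KK)(SK(II))(IS(IS)(II(IS)))
  [1] S(KK)(SK(II))(IS(IS)(II(IS)))
  [2] KK(IS(IS)(II(IS)))(SK(II)(IS(IS)(II(IS))))
  [3] K(SK(II)(IS(IS)(II(IS))))
  [4] K(K(IS(IS)(II(IS)))(II(IS(IS)(II(IS)))))
  [5] K(IS(IS)(II(IS)))
  [6] K(S(IS)(II(IS)))
  [7] K(SS(II(IS)))

Answer: NO — after 7 steps the term is K(SS(II(IS))), not yet normal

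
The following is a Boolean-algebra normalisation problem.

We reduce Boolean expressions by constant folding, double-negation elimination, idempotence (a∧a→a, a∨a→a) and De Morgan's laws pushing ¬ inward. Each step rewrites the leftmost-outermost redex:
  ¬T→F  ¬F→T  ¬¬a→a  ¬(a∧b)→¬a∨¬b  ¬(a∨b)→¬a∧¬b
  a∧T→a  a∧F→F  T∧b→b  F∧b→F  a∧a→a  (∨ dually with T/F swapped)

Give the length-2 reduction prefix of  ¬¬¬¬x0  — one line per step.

  start: ¬¬¬¬x0
  [1] ¬¬x0
  [2] x0

Answer: after 2 steps: x0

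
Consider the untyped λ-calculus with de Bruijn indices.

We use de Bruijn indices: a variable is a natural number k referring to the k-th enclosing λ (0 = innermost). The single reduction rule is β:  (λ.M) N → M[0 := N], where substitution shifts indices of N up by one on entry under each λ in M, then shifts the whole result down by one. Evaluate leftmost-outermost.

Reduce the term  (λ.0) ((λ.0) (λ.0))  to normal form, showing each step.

Answer: normal form = λ.0  (in 2 steps)

Reduction:
  start: (λ.0) ((λ.0) (λ.0))
  →1  (λ.0) (λ.0)
  →2  λ.0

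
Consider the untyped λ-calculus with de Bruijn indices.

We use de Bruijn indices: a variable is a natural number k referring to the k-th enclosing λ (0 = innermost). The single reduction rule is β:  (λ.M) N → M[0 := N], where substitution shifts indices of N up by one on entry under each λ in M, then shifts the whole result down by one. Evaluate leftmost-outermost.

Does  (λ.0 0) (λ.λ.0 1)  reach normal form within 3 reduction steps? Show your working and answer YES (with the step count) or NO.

  start: (λ.0 0) (λ.λ.0 1)
  →1  (λ.λ.0 1) (λ.λ.0 1)
  →2  λ.0 (λ.λ.0 1)

Answer: YES — reaches normal form λ.0 (λ.λ.0 1) in 2 ≤ 3 steps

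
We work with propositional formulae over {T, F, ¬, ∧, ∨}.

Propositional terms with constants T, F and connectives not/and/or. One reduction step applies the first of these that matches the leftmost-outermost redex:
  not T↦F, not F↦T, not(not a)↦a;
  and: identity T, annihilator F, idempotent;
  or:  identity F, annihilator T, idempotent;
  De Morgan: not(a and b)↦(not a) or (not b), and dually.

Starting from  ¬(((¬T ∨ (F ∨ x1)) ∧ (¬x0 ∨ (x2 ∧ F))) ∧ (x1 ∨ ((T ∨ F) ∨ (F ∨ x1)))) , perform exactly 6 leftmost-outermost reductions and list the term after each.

  start: ¬(((¬T ∨ (F ∨ x1)) ∧ (¬x0 ∨ (x2 ∧ F))) ∧ (x1 ∨ ((T ∨ F) ∨ (F ∨ x1))))
  →1  ¬((¬T ∨ (F ∨ x1)) ∧ (¬x0 ∨ (x2 ∧ F))) ∨ ¬(x1 ∨ ((T ∨ F) ∨ (F ∨ x1)))
  →2  (¬(¬T ∨ (F ∨ x1)) ∨ ¬(¬x0 ∨ (x2 ∧ F))) ∨ ¬(x1 ∨ ((T ∨ F) ∨ (F ∨ x1)))
  →3  ((¬¬T ∧ ¬(F ∨ x1)) ∨ ¬(¬x0 ∨ (x2 ∧ F))) ∨ ¬(x1 ∨ ((T ∨ F) ∨ (F ∨ x1)))
  →4  ((T ∧ ¬(F ∨ x1)) ∨ ¬(¬x0 ∨ (x2 ∧ F))) ∨ ¬(x1 ∨ ((T ∨ F) ∨ (F ∨ x1)))
  →5  (¬(F ∨ x1) ∨ ¬(¬x0 ∨ (x2 ∧ F))) ∨ ¬(x1 ∨ ((T ∨ F) ∨ (F ∨ x1)))
  →6  ((¬F ∧ ¬x1) ∨ ¬(¬x0 ∨ (x2 ∧ F))) ∨ ¬(x1 ∨ ((T ∨ F) ∨ (F ∨ x1)))

Answer: after 6 steps: ((¬F ∧ ¬x1) ∨ ¬(¬x0 ∨ (x2 ∧ F))) ∨ ¬(x1 ∨ ((T ∨ F) ∨ (F ∨ x1)))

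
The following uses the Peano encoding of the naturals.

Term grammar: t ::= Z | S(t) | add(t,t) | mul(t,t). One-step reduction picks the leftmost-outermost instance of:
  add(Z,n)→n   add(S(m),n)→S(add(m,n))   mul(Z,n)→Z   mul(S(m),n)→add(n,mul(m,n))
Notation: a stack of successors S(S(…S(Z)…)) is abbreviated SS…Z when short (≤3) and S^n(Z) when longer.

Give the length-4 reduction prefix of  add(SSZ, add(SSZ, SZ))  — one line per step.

Answer: after 4 steps: S(S(S(add(SZ, SZ))))

Derivation:
  start: add(SSZ, add(SSZ, SZ))
  [1] S(add(SZ, add(SSZ, SZ)))
  [2] S(S(add(Z, add(SSZ, SZ))))
  [3] S(S(add(SSZ, SZ)))
  [4] S(S(S(add(SZ, SZ))))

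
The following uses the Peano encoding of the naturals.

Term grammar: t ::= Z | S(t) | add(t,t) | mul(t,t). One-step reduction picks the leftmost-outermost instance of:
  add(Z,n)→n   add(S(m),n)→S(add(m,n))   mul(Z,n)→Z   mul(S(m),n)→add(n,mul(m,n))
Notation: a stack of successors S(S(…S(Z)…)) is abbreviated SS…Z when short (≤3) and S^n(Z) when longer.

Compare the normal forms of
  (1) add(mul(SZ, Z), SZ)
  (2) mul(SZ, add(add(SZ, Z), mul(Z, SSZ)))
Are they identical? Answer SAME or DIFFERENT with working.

Term A:
  start: add(mul(SZ, Z), SZ)
  →1  add(add(Z, mul(Z, Z)), SZ)
  →2  add(mul(Z, Z), SZ)
  →3  add(Z, SZ)
  →4  SZ

Term B:
  start: mul(SZ, add(add(SZ, Z), mul(Z, SSZ)))
  →1  add(add(add(SZ, Z), mul(Z, SSZ)), mul(Z, add(add(SZ, Z), mul(Z, SSZ))))
  →2  add(add(S(add(Z, Z)), mul(Z, SSZ)), mul(Z, add(add(SZ, Z), mul(Z, SSZ))))
  →3  add(S(add(add(Z, Z), mul(Z, SSZ))), mul(Z, add(add(SZ, Z), mul(Z, SSZ))))
  →4  S(add(add(add(Z, Z), mul(Z, SSZ)), mul(Z, add(add(SZ, Z), mul(Z, SSZ)))))
  →5  S(add(add(Z, mul(Z, SSZ)), mul(Z, add(add(SZ, Z), mul(Z, SSZ)))))
  →6  S(add(mul(Z, SSZ), mul(Z, add(add(SZ, Z), mul(Z, SSZ)))))
  →7  S(add(Z, mul(Z, add(add(SZ, Z), mul(Z, SSZ)))))
  →8  S(mul(Z, add(add(SZ, Z), mul(Z, SSZ))))
  →9  SZ

Answer: SAME — A ⇓ SZ, B ⇓ SZ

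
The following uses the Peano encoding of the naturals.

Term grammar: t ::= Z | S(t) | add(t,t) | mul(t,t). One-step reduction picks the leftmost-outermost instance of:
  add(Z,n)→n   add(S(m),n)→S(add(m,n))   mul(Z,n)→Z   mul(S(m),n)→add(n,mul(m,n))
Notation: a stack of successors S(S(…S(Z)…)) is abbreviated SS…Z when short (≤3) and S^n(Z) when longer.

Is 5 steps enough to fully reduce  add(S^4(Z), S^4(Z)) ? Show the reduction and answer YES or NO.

Answer: YES — reaches normal form S^8(Z) in 5 ≤ 5 steps

Reduction:
  start: add(S^4(Z), S^4(Z))
  step 1: S(add(SSSZ, S^4(Z)))
  step 2: S(S(add(SSZ, S^4(Z))))
  step 3: S(S(S(add(SZ, S^4(Z)))))
  step 4: S(S(S(S(add(Z, S^4(Z))))))
  step 5: S^8(Z)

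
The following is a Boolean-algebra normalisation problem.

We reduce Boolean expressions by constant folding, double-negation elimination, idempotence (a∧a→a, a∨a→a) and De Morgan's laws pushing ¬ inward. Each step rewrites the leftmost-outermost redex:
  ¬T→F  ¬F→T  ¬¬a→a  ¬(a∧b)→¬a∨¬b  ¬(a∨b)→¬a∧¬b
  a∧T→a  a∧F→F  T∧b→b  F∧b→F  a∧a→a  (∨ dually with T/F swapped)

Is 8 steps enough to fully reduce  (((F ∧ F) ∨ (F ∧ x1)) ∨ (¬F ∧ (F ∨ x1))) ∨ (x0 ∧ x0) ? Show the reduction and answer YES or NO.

  start: (((F ∧ F) ∨ (F ∧ x1)) ∨ (¬F ∧ (F ∨ x1))) ∨ (x0 ∧ x0)
  [1] ((F ∨ (F ∧ x1)) ∨ (¬F ∧ (F ∨ x1))) ∨ (x0 ∧ x0)
  [2] ((F ∧ x1) ∨ (¬F ∧ (F ∨ x1))) ∨ (x0 ∧ x0)
  [3] (F ∨ (¬F ∧ (F ∨ x1))) ∨ (x0 ∧ x0)
  [4] (¬F ∧ (F ∨ x1)) ∨ (x0 ∧ x0)
  [5] (T ∧ (F ∨ x1)) ∨ (x0 ∧ x0)
  [6] (F ∨ x1) ∨ (x0 ∧ x0)
  [7] x1 ∨ (x0 ∧ x0)
  [8] x1 ∨ x0

Answer: YES — reaches normal form x1 ∨ x0 in 8 ≤ 8 steps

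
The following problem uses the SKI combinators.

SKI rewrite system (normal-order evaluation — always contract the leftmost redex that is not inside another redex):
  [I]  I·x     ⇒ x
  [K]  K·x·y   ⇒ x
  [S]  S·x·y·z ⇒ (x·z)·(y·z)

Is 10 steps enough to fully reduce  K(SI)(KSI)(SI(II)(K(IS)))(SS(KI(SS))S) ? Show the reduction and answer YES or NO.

  start: K(SI)(KSI)(SI(II)(K(IS)))(SS(KI(SS))S)
  step 1: SI(SI(II)(K(IS)))(SS(KI(SS))S)
  step 2: I(SS(KI(SS))S)(SI(II)(K(IS))(SS(KI(SS))S))
  step 3: SS(KI(SS))S(SI(II)(K(IS))(SS(KI(SS))S))
  step 4: SS(KI(SS)S)(SI(II)(K(IS))(SS(KI(SS))S))
  step 5: S(SI(II)(K(IS))(SS(KI(SS))S))(KI(SS)S(SI(II)(K(IS))(SS(KI(SS))S)))
  step 6: S(I(K(IS))(II(K(IS)))(SS(KI(SS))S))(KI(SS)S(SI(II)(K(IS))(SS(KI(SS))S)))
  step 7: S(K(IS)(II(K(IS)))(SS(KI(SS))S))(KI(SS)S(SI(II)(K(IS))(SS(KI(SS))S)))
  step 8: S(IS(SS(KI(SS))S))(KI(SS)S(SI(II)(K(IS))(SS(KI(SS))S)))
  step 9: S(S(SS(KI(SS))S))(KI(SS)S(SI(II)(K(IS))(SS(KI(SS))S)))
  step 10: S(S(SS(KI(SS)S)))(KI(SS)S(SI(II)(K(IS))(SS(KI(SS))S)))

Answer: NO — after 10 steps the term is S(S(SS(KI(SS)S)))(KI(SS)S(SI(II)(K(IS))(SS(KI(SS))S))), not yet normal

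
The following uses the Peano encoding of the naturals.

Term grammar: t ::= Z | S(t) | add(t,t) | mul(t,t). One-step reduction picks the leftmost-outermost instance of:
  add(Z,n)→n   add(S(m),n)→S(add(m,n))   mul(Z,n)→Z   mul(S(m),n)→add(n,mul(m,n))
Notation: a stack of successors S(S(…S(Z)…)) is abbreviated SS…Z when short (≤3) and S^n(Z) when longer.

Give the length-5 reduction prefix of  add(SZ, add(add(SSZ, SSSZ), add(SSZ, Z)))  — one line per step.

Answer: after 5 steps: S(S(add(S(add(Z, SSSZ)), add(SSZ, Z))))

Reduction:
  start: add(SZ, add(add(SSZ, SSSZ), add(SSZ, Z)))
  →1  S(add(Z, add(add(SSZ, SSSZ), add(SSZ, Z))))
  →2  S(add(add(SSZ, SSSZ), add(SSZ, Z)))
  →3  S(add(S(add(SZ, SSSZ)), add(SSZ, Z)))
  →4  S(S(add(add(SZ, SSSZ), add(SSZ, Z))))
  →5  S(S(add(S(add(Z, SSSZ)), add(SSZ, Z))))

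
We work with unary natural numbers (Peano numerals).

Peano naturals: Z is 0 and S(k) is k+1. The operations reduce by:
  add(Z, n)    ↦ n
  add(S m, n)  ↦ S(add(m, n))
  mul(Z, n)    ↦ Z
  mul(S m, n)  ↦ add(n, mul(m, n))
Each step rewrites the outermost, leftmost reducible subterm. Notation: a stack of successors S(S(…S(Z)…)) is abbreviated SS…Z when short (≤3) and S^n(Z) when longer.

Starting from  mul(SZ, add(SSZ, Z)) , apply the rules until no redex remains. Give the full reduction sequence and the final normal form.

  start: mul(SZ, add(SSZ, Z))
  →1  add(add(SSZ, Z), mul(Z, add(SSZ, Z)))
  →2  add(S(add(SZ, Z)), mul(Z, add(SSZ, Z)))
  →3  S(add(add(SZ, Z), mul(Z, add(SSZ, Z))))
  →4  S(add(S(add(Z, Z)), mul(Z, add(SSZ, Z))))
  →5  S(S(add(add(Z, Z), mul(Z, add(SSZ, Z)))))
  →6  S(S(add(Z, mul(Z, add(SSZ, Z)))))
  →7  S(S(mul(Z, add(SSZ, Z))))
  →8  SSZ

Answer: normal form = SSZ  (in 8 steps)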